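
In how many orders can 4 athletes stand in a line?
4! = 24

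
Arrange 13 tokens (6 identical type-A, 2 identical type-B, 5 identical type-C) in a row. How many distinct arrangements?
13! / (6! × 2! × 5!) = 36036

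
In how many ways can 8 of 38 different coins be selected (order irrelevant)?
C(38,8) = 38!/(8!×30!) = 48903492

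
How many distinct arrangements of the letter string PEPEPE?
6! / (3! × 3!) = 20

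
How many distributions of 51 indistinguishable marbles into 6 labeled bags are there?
C(51+6-1, 6-1) = C(56, 5) = 3819816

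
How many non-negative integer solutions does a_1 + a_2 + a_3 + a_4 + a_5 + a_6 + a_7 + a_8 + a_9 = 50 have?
C(50+9-1, 9-1) = C(58, 8) = 1916797311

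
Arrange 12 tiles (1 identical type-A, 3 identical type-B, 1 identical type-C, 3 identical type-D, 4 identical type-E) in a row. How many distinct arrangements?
12! / (1! × 3! × 1! × 3! × 4!) = 554400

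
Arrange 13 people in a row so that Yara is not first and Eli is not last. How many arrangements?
By inclusion-exclusion: 13! - 2×(13-1)! + (13-2)! = 6227020800 - 958003200 + 39916800 = 5308934400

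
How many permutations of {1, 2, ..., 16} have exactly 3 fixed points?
Choose the 3 fixed points C(16,3) = 560, derange the rest: !13 = Σ_{j=0}^{13} (-1)^j·13!/j! = 6227020800 - 6227020800 + 3113510400 - 1037836800 + 259459200 - 51891840 + 8648640 - 1235520 + 154440 - 17160 + 1716 - 156 + 13 - 1 = 2290792932. Product = 560 × 2290792932 = 1282844041920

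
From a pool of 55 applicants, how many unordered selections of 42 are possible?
C(55,42) = 55!/(42!×13!) = 1451182990950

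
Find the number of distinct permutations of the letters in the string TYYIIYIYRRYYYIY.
15! / (4! × 2! × 1! × 8!) = 675675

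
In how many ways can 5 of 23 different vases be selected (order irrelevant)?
C(23,5) = 23!/(5!×18!) = 33649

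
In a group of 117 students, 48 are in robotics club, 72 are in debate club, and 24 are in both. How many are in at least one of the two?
|A∪B| = |A| + |B| - |A∩B| = 48 + 72 - 24 = 96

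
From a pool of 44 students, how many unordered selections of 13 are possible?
C(44,13) = 44!/(13!×31!) = 51915526432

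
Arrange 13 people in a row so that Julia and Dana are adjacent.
Treat as block: (13-1)! × 2! = 479001600 × 2 = 958003200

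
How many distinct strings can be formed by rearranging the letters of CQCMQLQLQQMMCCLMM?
17! / (3! × 5! × 5! × 4!) = 171531360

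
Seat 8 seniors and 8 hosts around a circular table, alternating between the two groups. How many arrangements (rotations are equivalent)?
Fix one of the seniors: (8-1)! ways for the remaining seniors, × 8! ways for the hosts = 5040 × 40320 = 203212800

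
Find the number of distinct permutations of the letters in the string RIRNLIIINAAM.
12! / (2! × 2! × 2! × 4! × 1! × 1!) = 2494800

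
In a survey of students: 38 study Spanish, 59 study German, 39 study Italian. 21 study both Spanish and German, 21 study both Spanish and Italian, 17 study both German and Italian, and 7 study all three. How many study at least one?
|A∪B∪C| = 38+59+39-21-21-17+7 = 84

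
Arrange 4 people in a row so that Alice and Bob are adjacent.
Treat as block: (4-1)! × 2! = 6 × 2 = 12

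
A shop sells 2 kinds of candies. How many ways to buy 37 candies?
C(37+2-1, 2-1) = C(38, 1) = 38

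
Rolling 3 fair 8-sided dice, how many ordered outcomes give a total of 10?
Coefficient of x^10 in (x + x² + ... + x^8)^3. By inclusion-exclusion on dice exceeding 8: Σ_j (-1)^j C(3,j)·C(10-1-8j, 2) = C(3,0)·C(9,2) = 1·36 = 36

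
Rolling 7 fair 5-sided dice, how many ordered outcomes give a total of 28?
Coefficient of x^28 in (x + x² + ... + x^5)^7. By inclusion-exclusion on dice exceeding 5: Σ_j (-1)^j C(7,j)·C(28-1-5j, 6) = C(7,0)·C(27,6) - C(7,1)·C(22,6) + C(7,2)·C(17,6) - C(7,3)·C(12,6) + C(7,4)·C(7,6) = 1·296010 - 7·74613 + 21·12376 - 35·924 + 35·7 = 1520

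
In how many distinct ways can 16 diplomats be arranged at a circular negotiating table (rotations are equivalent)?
Circular: fix one position, arrange the rest. (16-1)! = 1307674368000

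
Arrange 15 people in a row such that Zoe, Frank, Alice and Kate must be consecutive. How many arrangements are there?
Treat the 4 as one block: (15-4+1)! × 4! = 479001600 × 24 = 11496038400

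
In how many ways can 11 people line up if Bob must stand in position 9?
Fix one position: (11-1)! = 3628800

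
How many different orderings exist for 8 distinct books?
8! = 40320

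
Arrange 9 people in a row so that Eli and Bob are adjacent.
Treat as block: (9-1)! × 2! = 40320 × 2 = 80640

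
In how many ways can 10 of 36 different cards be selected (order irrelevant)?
C(36,10) = 36!/(10!×26!) = 254186856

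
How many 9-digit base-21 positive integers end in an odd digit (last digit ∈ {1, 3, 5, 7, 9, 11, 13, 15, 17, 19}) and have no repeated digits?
Last∈{1,3,5,7,9,11,13,15,17,19}. Last=0: 0. Last nonzero: 10×19×P(19,7) = 48251548800. Total = 48251548800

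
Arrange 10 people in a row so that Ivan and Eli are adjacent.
Treat as block: (10-1)! × 2! = 362880 × 2 = 725760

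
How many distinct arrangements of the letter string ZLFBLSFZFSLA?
12! / (1! × 1! × 3! × 3! × 2! × 2!) = 3326400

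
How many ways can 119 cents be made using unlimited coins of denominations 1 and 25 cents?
Coefficient of x^119 in 1/(1-x^1) · 1/(1-x^25). Use j coins of 25 for j = 0..⌊119/25⌋ = 4, the rest in 1s: 4 + 1 = 5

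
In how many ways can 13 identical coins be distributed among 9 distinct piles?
C(13+9-1, 9-1) = C(21, 8) = 203490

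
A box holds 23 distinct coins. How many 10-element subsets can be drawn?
C(23,10) = 23!/(10!×13!) = 1144066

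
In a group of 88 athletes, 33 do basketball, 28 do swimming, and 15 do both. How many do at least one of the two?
|A∪B| = |A| + |B| - |A∩B| = 33 + 28 - 15 = 46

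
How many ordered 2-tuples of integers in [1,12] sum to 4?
Coefficient of x^4 in (x + x² + ... + x^12)^2. By inclusion-exclusion on dice exceeding 12: Σ_j (-1)^j C(2,j)·C(4-1-12j, 1) = C(2,0)·C(3,1) = 1·3 = 3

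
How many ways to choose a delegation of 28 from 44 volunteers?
C(44,28) = 44!/(28!×16!) = 416714805914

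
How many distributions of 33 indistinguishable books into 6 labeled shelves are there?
C(33+6-1, 6-1) = C(38, 5) = 501942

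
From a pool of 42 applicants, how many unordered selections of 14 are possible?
C(42,14) = 42!/(14!×28!) = 52860229080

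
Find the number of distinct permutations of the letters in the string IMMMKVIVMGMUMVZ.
15! / (1! × 3! × 1! × 6! × 1! × 2! × 1!) = 151351200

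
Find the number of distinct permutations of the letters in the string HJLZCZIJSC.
10! / (2! × 1! × 1! × 2! × 1! × 1! × 2!) = 453600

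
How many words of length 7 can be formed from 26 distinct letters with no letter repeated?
P(26,7) = 26!/(26-7)! = 3315312000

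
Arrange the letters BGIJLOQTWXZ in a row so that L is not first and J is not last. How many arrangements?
By inclusion-exclusion: 11! - 2×(11-1)! + (11-2)! = 39916800 - 7257600 + 362880 = 33022080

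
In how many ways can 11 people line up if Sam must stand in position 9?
Fix one position: (11-1)! = 3628800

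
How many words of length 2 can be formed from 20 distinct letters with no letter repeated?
P(20,2) = 20!/(20-2)! = 380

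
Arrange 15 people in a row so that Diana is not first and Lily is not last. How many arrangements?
By inclusion-exclusion: 15! - 2×(15-1)! + (15-2)! = 1307674368000 - 174356582400 + 6227020800 = 1139544806400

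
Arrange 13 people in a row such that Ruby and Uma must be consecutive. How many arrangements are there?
Treat the 2 as one block: (13-2+1)! × 2! = 479001600 × 2 = 958003200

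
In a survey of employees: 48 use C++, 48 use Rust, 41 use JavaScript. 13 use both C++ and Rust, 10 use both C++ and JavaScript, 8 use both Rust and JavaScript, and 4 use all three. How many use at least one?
|A∪B∪C| = 48+48+41-13-10-8+4 = 110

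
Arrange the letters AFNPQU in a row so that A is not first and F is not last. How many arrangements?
By inclusion-exclusion: 6! - 2×(6-1)! + (6-2)! = 720 - 240 + 24 = 504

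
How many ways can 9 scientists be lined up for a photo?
9! = 362880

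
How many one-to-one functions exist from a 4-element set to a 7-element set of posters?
P(7,4) = 7!/(7-4)! = 840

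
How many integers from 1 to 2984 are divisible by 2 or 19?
⌊2984/2⌋ + ⌊2984/19⌋ - ⌊2984/38⌋ = 1492 + 157 - 78 = 1571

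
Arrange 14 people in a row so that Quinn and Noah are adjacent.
Treat as block: (14-1)! × 2! = 6227020800 × 2 = 12454041600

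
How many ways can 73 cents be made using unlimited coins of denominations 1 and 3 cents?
Coefficient of x^73 in 1/(1-x^1) · 1/(1-x^3). Use j coins of 3 for j = 0..⌊73/3⌋ = 24, the rest in 1s: 24 + 1 = 25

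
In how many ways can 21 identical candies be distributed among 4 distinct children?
C(21+4-1, 4-1) = C(24, 3) = 2024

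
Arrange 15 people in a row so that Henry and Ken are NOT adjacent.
Total - adjacent = 15! - (15-1)!×2 = 1307674368000 - 174356582400 = 1133317785600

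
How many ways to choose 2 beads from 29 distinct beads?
C(29,2) = 29!/(2!×27!) = 406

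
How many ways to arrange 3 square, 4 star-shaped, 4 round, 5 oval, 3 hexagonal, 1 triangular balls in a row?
20! / (3! × 4! × 4! × 5! × 3! × 1!) = 977728752000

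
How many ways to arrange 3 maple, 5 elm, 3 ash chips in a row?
11! / (3! × 5! × 3!) = 9240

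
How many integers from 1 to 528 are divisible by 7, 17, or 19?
⌊528/7⌋+⌊528/17⌋+⌊528/19⌋ - ⌊528/119⌋-⌊528/133⌋-⌊528/323⌋ + ⌊528/2261⌋ = 75+31+27 - 4-3-1 + 0 = 125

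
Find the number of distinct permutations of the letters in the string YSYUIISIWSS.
11! / (1! × 4! × 1! × 3! × 2!) = 138600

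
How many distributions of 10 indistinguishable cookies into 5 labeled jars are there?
C(10+5-1, 5-1) = C(14, 4) = 1001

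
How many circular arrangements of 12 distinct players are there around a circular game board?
Circular: fix one position, arrange the rest. (12-1)! = 39916800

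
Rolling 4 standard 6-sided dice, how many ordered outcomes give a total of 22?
Coefficient of x^22 in (x + x² + ... + x^6)^4. By inclusion-exclusion on dice exceeding 6: Σ_j (-1)^j C(4,j)·C(22-1-6j, 3) = C(4,0)·C(21,3) - C(4,1)·C(15,3) + C(4,2)·C(9,3) - C(4,3)·C(3,3) = 1·1330 - 4·455 + 6·84 - 4·1 = 10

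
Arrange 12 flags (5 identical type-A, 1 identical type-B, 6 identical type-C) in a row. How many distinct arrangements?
12! / (5! × 1! × 6!) = 5544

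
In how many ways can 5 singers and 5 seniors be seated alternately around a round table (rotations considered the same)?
Fix one of the singers: (5-1)! ways for the remaining singers, × 5! ways for the seniors = 24 × 120 = 2880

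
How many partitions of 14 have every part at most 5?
Let r_j(i) = number of partitions of i into parts ≤ j, for i = 0..14. r_1(i) = 1 for all i; r_j(i) = r_{j-1}(i) + r_j(i-j). Rows j = 2..5: ≤2: 1 1 2 2 3 3 4 4 5 5 6 6 7 7 8; ≤3: 1 1 2 3 4 5 7 8 10 12 14 16 19 21 24; ≤4: 1 1 2 3 5 6 9 11 15 18 23 27 34 39 47; ≤5: 1 1 2 3 5 7 10 13 18 23 30 37 47 57 70. r_5(14) = 70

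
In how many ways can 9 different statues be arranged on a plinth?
9! = 362880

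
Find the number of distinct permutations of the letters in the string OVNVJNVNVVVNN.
13! / (5! × 1! × 1! × 6!) = 72072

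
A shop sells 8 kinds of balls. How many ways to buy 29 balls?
C(29+8-1, 8-1) = C(36, 7) = 8347680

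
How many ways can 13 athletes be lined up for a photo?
13! = 6227020800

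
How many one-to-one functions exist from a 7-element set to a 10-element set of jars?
P(10,7) = 10!/(10-7)! = 604800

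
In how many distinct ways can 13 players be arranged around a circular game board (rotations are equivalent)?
Circular: fix one position, arrange the rest. (13-1)! = 479001600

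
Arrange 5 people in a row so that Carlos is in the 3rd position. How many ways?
Fix one position: (5-1)! = 24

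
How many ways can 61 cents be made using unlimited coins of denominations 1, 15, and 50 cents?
Coefficient of x^61 in 1/(1-x^1) · 1/(1-x^15) · 1/(1-x^50). Case on j = number of 50-cent coins (j = 0..1); remainder r = 61 - 50j is made from {1,15} in ⌊r/15⌋+1 ways. r = 61, 11 → 5 + 1 = 6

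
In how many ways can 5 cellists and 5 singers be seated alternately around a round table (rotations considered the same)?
Fix one of the cellists: (5-1)! ways for the remaining cellists, × 5! ways for the singers = 24 × 120 = 2880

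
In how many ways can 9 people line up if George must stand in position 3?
Fix one position: (9-1)! = 40320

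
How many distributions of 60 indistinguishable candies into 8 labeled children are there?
C(60+8-1, 8-1) = C(67, 7) = 869648208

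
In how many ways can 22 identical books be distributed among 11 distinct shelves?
C(22+11-1, 11-1) = C(32, 10) = 64512240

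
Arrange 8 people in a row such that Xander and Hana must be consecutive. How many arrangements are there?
Treat the 2 as one block: (8-2+1)! × 2! = 5040 × 2 = 10080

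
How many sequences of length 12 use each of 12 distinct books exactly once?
12! = 479001600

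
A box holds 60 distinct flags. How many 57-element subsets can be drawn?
C(60,57) = 60!/(57!×3!) = 34220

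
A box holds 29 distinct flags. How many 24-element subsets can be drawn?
C(29,24) = 29!/(24!×5!) = 118755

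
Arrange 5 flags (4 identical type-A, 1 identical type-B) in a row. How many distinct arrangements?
5! / (4! × 1!) = 5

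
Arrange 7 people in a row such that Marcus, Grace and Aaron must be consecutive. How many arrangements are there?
Treat the 3 as one block: (7-3+1)! × 3! = 120 × 6 = 720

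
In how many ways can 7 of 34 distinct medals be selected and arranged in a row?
P(34,7) = 34!/(34-7)! = 27113264640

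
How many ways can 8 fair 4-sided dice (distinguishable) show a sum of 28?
Coefficient of x^28 in (x + x² + ... + x^4)^8. By inclusion-exclusion on dice exceeding 4: Σ_j (-1)^j C(8,j)·C(28-1-4j, 7) = C(8,0)·C(27,7) - C(8,1)·C(23,7) + C(8,2)·C(19,7) - C(8,3)·C(15,7) + C(8,4)·C(11,7) - C(8,5)·C(7,7) = 1·888030 - 8·245157 + 28·50388 - 56·6435 + 70·330 - 56·1 = 322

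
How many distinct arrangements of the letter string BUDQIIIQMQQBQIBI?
16! / (1! × 5! × 3! × 1! × 1! × 5!) = 242161920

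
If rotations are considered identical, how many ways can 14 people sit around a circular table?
Circular: fix one position, arrange the rest. (14-1)! = 6227020800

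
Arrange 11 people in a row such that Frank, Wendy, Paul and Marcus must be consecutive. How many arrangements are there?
Treat the 4 as one block: (11-4+1)! × 4! = 40320 × 24 = 967680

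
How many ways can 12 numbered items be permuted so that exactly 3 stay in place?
Choose the 3 fixed points C(12,3) = 220, derange the rest: !9 = Σ_{j=0}^{9} (-1)^j·9!/j! = 362880 - 362880 + 181440 - 60480 + 15120 - 3024 + 504 - 72 + 9 - 1 = 133496. Product = 220 × 133496 = 29369120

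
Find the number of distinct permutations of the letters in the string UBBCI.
5! / (1! × 1! × 1! × 2!) = 60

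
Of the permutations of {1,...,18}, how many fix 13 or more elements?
Exactly j fixed points: C(18,j)·!(18-j); sum over j ≥ 13 (derangement numbers via !m = (m-1)·(!(m-1) + !(m-2)): !0..!5 = 1, 0, 1, 2, 9, 44). Σ_{j=13}^{18} C(18,j)·!(18-j) = C(18,13)·!5 + C(18,14)·!4 + C(18,15)·!3 + C(18,16)·!2 + C(18,17)·!1 + C(18,18)·!0 = 8568·44 + 3060·9 + 816·2 + 153·1 + 18·0 + 1·1 = 406318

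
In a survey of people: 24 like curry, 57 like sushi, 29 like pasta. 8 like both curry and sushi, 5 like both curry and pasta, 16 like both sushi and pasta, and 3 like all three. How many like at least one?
|A∪B∪C| = 24+57+29-8-5-16+3 = 84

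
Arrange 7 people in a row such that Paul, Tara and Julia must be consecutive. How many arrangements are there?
Treat the 3 as one block: (7-3+1)! × 3! = 120 × 6 = 720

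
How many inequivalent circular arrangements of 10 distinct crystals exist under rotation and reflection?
(10-1)!/2 = 362880/2 = 181440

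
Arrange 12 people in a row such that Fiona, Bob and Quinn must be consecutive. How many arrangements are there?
Treat the 3 as one block: (12-3+1)! × 3! = 3628800 × 6 = 21772800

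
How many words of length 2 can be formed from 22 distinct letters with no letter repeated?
P(22,2) = 22!/(22-2)! = 462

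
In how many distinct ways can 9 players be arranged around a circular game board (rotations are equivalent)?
Circular: fix one position, arrange the rest. (9-1)! = 40320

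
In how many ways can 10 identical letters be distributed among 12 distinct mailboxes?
C(10+12-1, 12-1) = C(21, 11) = 352716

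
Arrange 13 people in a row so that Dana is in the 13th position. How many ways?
Fix one position: (13-1)! = 479001600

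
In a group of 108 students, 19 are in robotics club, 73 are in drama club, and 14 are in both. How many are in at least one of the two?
|A∪B| = |A| + |B| - |A∩B| = 19 + 73 - 14 = 78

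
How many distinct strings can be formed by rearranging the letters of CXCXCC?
6! / (4! × 2!) = 15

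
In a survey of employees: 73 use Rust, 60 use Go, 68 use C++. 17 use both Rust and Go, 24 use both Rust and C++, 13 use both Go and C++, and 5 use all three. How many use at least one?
|A∪B∪C| = 73+60+68-17-24-13+5 = 152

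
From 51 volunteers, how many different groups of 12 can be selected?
C(51,12) = 51!/(12!×39!) = 158753389900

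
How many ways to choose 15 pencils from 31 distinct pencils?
C(31,15) = 31!/(15!×16!) = 300540195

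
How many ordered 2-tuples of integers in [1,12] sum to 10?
Coefficient of x^10 in (x + x² + ... + x^12)^2. By inclusion-exclusion on dice exceeding 12: Σ_j (-1)^j C(2,j)·C(10-1-12j, 1) = C(2,0)·C(9,1) = 1·9 = 9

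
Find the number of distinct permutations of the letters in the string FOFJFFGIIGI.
11! / (2! × 3! × 1! × 4! × 1!) = 138600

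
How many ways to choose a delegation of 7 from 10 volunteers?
C(10,7) = 10!/(7!×3!) = 120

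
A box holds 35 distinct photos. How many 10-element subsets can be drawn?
C(35,10) = 35!/(10!×25!) = 183579396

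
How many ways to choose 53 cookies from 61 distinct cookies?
C(61,53) = 61!/(53!×8!) = 2944827765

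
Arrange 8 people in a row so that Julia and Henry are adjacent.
Treat as block: (8-1)! × 2! = 5040 × 2 = 10080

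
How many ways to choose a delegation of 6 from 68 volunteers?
C(68,6) = 68!/(6!×62!) = 109453344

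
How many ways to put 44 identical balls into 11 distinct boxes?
C(44+11-1, 11-1) = C(54, 10) = 23930713170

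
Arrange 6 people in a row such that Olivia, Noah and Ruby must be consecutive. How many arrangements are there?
Treat the 3 as one block: (6-3+1)! × 3! = 24 × 6 = 144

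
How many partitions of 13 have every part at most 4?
Let r_j(i) = number of partitions of i into parts ≤ j, for i = 0..13. r_1(i) = 1 for all i; r_j(i) = r_{j-1}(i) + r_j(i-j). Rows j = 2..4: ≤2: 1 1 2 2 3 3 4 4 5 5 6 6 7 7; ≤3: 1 1 2 3 4 5 7 8 10 12 14 16 19 21; ≤4: 1 1 2 3 5 6 9 11 15 18 23 27 34 39. r_4(13) = 39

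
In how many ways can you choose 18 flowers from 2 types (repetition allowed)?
C(18+2-1, 2-1) = C(19, 1) = 19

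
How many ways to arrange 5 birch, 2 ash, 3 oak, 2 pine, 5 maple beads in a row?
17! / (5! × 2! × 3! × 2! × 5!) = 1029188160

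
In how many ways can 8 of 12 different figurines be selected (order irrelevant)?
C(12,8) = 12!/(8!×4!) = 495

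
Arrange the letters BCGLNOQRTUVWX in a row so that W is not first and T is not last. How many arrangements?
By inclusion-exclusion: 13! - 2×(13-1)! + (13-2)! = 6227020800 - 958003200 + 39916800 = 5308934400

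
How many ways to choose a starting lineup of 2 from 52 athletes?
C(52,2) = 52!/(2!×50!) = 1326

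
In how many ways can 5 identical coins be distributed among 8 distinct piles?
C(5+8-1, 8-1) = C(12, 7) = 792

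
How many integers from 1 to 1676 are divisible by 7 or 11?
⌊1676/7⌋ + ⌊1676/11⌋ - ⌊1676/77⌋ = 239 + 152 - 21 = 370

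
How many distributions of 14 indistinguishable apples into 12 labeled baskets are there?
C(14+12-1, 12-1) = C(25, 11) = 4457400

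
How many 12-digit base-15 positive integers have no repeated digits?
First digit: 14 choices (nonzero). Then descending: 14 × 14 × 13 × 12 × 11 × 10 × 9 × 8 × 7 × 6 × 5 × 4 = 203416012800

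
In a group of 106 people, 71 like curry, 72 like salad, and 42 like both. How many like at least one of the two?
|A∪B| = |A| + |B| - |A∩B| = 71 + 72 - 42 = 101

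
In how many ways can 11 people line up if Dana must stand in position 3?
Fix one position: (11-1)! = 3628800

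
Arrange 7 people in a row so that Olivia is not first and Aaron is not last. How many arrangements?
By inclusion-exclusion: 7! - 2×(7-1)! + (7-2)! = 5040 - 1440 + 120 = 3720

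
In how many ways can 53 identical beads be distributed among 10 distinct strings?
C(53+10-1, 10-1) = C(62, 9) = 20286591270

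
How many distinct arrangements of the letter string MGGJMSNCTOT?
11! / (2! × 1! × 1! × 1! × 1! × 1! × 2! × 2!) = 4989600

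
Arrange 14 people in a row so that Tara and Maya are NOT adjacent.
Total - adjacent = 14! - (14-1)!×2 = 87178291200 - 12454041600 = 74724249600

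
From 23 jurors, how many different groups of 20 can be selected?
C(23,20) = 23!/(20!×3!) = 1771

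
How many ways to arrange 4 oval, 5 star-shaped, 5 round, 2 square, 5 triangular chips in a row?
21! / (4! × 5! × 5! × 2! × 5!) = 615969113760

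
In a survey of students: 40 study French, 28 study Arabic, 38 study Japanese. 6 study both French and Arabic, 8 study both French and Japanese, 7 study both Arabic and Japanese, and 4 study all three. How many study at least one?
|A∪B∪C| = 40+28+38-6-8-7+4 = 89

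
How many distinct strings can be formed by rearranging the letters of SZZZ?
4! / (3! × 1!) = 4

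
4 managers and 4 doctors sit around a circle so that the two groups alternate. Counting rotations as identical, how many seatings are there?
Fix one of the managers: (4-1)! ways for the remaining managers, × 4! ways for the doctors = 6 × 24 = 144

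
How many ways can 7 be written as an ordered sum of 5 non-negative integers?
C(7+5-1, 5-1) = C(11, 4) = 330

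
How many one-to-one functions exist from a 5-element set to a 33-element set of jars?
P(33,5) = 33!/(33-5)! = 28480320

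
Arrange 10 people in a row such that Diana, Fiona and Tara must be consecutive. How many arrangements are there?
Treat the 3 as one block: (10-3+1)! × 3! = 40320 × 6 = 241920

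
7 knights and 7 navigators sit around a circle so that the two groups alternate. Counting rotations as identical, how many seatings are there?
Fix one of the knights: (7-1)! ways for the remaining knights, × 7! ways for the navigators = 720 × 5040 = 3628800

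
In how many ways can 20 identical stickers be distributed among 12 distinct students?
C(20+12-1, 12-1) = C(31, 11) = 84672315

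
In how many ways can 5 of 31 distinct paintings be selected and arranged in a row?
P(31,5) = 31!/(31-5)! = 20389320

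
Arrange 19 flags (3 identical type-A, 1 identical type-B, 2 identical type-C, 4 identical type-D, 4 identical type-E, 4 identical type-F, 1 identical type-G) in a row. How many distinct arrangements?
19! / (3! × 1! × 2! × 4! × 4! × 4! × 1!) = 733296564000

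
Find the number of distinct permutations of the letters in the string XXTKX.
5! / (1! × 1! × 3!) = 20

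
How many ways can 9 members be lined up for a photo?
9! = 362880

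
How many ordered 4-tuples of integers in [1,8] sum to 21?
Coefficient of x^21 in (x + x² + ... + x^8)^4. By inclusion-exclusion on dice exceeding 8: Σ_j (-1)^j C(4,j)·C(21-1-8j, 3) = C(4,0)·C(20,3) - C(4,1)·C(12,3) + C(4,2)·C(4,3) = 1·1140 - 4·220 + 6·4 = 284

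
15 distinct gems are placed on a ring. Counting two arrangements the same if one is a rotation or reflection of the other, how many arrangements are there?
(15-1)!/2 = 87178291200/2 = 43589145600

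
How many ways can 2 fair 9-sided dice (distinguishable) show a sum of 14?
Coefficient of x^14 in (x + x² + ... + x^9)^2. By inclusion-exclusion on dice exceeding 9: Σ_j (-1)^j C(2,j)·C(14-1-9j, 1) = C(2,0)·C(13,1) - C(2,1)·C(4,1) = 1·13 - 2·4 = 5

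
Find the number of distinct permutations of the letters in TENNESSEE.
9! / (1! × 4! × 2! × 2!) = 3780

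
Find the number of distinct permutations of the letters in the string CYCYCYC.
7! / (4! × 3!) = 35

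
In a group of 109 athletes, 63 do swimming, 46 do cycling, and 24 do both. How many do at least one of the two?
|A∪B| = |A| + |B| - |A∩B| = 63 + 46 - 24 = 85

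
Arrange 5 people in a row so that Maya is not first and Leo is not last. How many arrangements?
By inclusion-exclusion: 5! - 2×(5-1)! + (5-2)! = 120 - 48 + 6 = 78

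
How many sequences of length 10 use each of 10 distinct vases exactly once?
10! = 3628800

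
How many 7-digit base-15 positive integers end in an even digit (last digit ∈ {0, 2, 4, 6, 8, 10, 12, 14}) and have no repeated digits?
Last∈{0,2,4,6,8,10,12,14}. Last=0: 2162160. Last nonzero: 7×13×P(13,5) = 14054040. Total = 16216200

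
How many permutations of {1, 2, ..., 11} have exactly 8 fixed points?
Choose the 8 fixed points C(11,8) = 165, derange the rest: !3 = Σ_{j=0}^{3} (-1)^j·3!/j! = 6 - 6 + 3 - 1 = 2. Product = 165 × 2 = 330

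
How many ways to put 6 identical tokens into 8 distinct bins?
C(6+8-1, 8-1) = C(13, 7) = 1716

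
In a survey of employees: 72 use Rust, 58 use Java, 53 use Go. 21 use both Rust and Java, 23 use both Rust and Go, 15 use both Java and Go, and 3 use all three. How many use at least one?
|A∪B∪C| = 72+58+53-21-23-15+3 = 127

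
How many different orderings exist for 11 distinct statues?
11! = 39916800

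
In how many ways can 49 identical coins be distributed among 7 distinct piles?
C(49+7-1, 7-1) = C(55, 6) = 28989675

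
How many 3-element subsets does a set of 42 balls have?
C(42,3) = 42!/(3!×39!) = 11480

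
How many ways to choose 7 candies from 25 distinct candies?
C(25,7) = 25!/(7!×18!) = 480700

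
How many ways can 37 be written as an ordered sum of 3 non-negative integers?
C(37+3-1, 3-1) = C(39, 2) = 741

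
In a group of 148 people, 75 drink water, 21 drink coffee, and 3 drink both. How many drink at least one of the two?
|A∪B| = |A| + |B| - |A∩B| = 75 + 21 - 3 = 93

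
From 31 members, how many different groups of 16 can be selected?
C(31,16) = 31!/(16!×15!) = 300540195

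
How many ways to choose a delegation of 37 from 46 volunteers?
C(46,37) = 46!/(37!×9!) = 1101716330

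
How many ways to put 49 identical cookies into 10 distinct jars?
C(49+10-1, 10-1) = C(58, 9) = 10648873950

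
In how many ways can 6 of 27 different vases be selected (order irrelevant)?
C(27,6) = 27!/(6!×21!) = 296010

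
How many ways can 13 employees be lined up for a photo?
13! = 6227020800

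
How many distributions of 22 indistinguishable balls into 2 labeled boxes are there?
C(22+2-1, 2-1) = C(23, 1) = 23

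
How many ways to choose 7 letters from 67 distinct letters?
C(67,7) = 67!/(7!×60!) = 869648208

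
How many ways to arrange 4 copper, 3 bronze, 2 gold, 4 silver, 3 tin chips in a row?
16! / (4! × 3! × 2! × 4! × 3!) = 504504000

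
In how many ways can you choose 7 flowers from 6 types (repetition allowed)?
C(7+6-1, 6-1) = C(12, 5) = 792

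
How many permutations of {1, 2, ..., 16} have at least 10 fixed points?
Exactly j fixed points: C(16,j)·!(16-j); sum over j ≥ 10 (derangement numbers via !m = (m-1)·(!(m-1) + !(m-2)): !0..!6 = 1, 0, 1, 2, 9, 44, 265). Σ_{j=10}^{16} C(16,j)·!(16-j) = C(16,10)·!6 + C(16,11)·!5 + C(16,12)·!4 + C(16,13)·!3 + C(16,14)·!2 + C(16,15)·!1 + C(16,16)·!0 = 8008·265 + 4368·44 + 1820·9 + 560·2 + 120·1 + 16·0 + 1·1 = 2331933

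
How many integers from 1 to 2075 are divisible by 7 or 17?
⌊2075/7⌋ + ⌊2075/17⌋ - ⌊2075/119⌋ = 296 + 122 - 17 = 401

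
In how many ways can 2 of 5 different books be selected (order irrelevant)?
C(5,2) = 5!/(2!×3!) = 10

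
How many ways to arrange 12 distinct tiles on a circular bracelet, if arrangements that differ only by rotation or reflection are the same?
(12-1)!/2 = 39916800/2 = 19958400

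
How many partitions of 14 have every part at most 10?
Let r_j(i) = number of partitions of i into parts ≤ j, for i = 0..14. r_1(i) = 1 for all i; r_j(i) = r_{j-1}(i) + r_j(i-j). Rows j = 2..10: ≤2: 1 1 2 2 3 3 4 4 5 5 6 6 7 7 8; ≤3: 1 1 2 3 4 5 7 8 10 12 14 16 19 21 24; ≤4: 1 1 2 3 5 6 9 11 15 18 23 27 34 39 47; ≤5: 1 1 2 3 5 7 10 13 18 23 30 37 47 57 70; ≤6: 1 1 2 3 5 7 11 14 20 26 35 44 58 71 90; ≤7: 1 1 2 3 5 7 11 15 21 28 38 49 65 82 105; ≤8: 1 1 2 3 5 7 11 15 22 29 40 52 70 89 116; ≤9: 1 1 2 3 5 7 11 15 22 30 41 54 73 94 123; ≤10: 1 1 2 3 5 7 11 15 22 30 42 55 75 97 128. r_10(14) = 128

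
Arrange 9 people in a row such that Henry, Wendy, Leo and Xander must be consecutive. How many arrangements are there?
Treat the 4 as one block: (9-4+1)! × 4! = 720 × 24 = 17280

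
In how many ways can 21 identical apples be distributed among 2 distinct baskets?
C(21+2-1, 2-1) = C(22, 1) = 22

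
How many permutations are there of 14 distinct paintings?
14! = 87178291200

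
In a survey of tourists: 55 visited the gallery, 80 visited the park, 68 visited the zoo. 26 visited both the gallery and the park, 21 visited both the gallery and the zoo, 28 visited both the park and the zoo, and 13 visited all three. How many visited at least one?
|A∪B∪C| = 55+80+68-26-21-28+13 = 141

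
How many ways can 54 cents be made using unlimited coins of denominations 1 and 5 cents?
Coefficient of x^54 in 1/(1-x^1) · 1/(1-x^5). Use j coins of 5 for j = 0..⌊54/5⌋ = 10, the rest in 1s: 10 + 1 = 11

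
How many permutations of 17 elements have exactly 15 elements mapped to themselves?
Choose the 15 fixed points C(17,15) = 136, derange the rest: !2 = Σ_{j=0}^{2} (-1)^j·2!/j! = 2 - 2 + 1 = 1. Product = 136 × 1 = 136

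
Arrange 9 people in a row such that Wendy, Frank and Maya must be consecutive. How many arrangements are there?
Treat the 3 as one block: (9-3+1)! × 3! = 5040 × 6 = 30240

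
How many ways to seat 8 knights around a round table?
Circular: fix one position, arrange the rest. (8-1)! = 5040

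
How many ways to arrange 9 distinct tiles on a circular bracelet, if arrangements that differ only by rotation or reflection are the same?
(9-1)!/2 = 40320/2 = 20160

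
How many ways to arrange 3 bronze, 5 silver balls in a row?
8! / (3! × 5!) = 56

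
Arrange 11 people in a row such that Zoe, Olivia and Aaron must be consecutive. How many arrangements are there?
Treat the 3 as one block: (11-3+1)! × 3! = 362880 × 6 = 2177280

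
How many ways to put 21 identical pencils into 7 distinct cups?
C(21+7-1, 7-1) = C(27, 6) = 296010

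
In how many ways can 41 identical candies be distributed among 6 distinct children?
C(41+6-1, 6-1) = C(46, 5) = 1370754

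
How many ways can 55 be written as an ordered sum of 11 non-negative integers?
C(55+11-1, 11-1) = C(65, 10) = 179013799328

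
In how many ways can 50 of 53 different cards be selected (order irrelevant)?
C(53,50) = 53!/(50!×3!) = 23426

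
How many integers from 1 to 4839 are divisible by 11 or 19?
⌊4839/11⌋ + ⌊4839/19⌋ - ⌊4839/209⌋ = 439 + 254 - 23 = 670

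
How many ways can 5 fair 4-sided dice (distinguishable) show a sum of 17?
Coefficient of x^17 in (x + x² + ... + x^4)^5. By inclusion-exclusion on dice exceeding 4: Σ_j (-1)^j C(5,j)·C(17-1-4j, 4) = C(5,0)·C(16,4) - C(5,1)·C(12,4) + C(5,2)·C(8,4) - C(5,3)·C(4,4) = 1·1820 - 5·495 + 10·70 - 10·1 = 35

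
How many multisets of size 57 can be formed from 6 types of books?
C(57+6-1, 6-1) = C(62, 5) = 6471002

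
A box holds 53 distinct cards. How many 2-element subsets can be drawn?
C(53,2) = 53!/(2!×51!) = 1378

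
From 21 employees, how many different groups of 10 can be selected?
C(21,10) = 21!/(10!×11!) = 352716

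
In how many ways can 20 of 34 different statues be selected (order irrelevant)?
C(34,20) = 34!/(20!×14!) = 1391975640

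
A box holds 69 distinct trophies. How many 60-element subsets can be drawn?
C(69,60) = 69!/(60!×9!) = 56672074888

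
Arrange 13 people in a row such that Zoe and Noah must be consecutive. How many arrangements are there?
Treat the 2 as one block: (13-2+1)! × 2! = 479001600 × 2 = 958003200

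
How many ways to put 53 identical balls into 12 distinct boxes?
C(53+12-1, 12-1) = C(64, 11) = 743595781824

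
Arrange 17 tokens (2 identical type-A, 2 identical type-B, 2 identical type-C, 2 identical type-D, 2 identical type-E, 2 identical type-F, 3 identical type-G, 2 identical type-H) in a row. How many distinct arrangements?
17! / (2! × 2! × 2! × 2! × 2! × 2! × 3! × 2!) = 463134672000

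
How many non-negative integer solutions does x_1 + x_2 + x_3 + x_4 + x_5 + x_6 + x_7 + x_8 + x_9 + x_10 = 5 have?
C(5+10-1, 10-1) = C(14, 9) = 2002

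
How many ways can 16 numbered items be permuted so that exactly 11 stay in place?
Choose the 11 fixed points C(16,11) = 4368, derange the rest: !5 = Σ_{j=0}^{5} (-1)^j·5!/j! = 120 - 120 + 60 - 20 + 5 - 1 = 44. Product = 4368 × 44 = 192192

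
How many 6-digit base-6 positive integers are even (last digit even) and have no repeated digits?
Last∈{0,2,4}. Last=0: 120. Last nonzero: 2×4×P(4,4) = 192. Total = 312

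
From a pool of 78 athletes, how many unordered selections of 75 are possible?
C(78,75) = 78!/(75!×3!) = 76076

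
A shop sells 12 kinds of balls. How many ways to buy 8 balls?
C(8+12-1, 12-1) = C(19, 11) = 75582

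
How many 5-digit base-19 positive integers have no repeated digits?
First digit: 18 choices (nonzero). Then descending: 18 × 18 × 17 × 16 × 15 = 1321920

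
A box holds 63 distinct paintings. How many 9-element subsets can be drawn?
C(63,9) = 63!/(9!×54!) = 23667689815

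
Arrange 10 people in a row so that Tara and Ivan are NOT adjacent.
Total - adjacent = 10! - (10-1)!×2 = 3628800 - 725760 = 2903040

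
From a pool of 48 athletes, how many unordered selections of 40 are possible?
C(48,40) = 48!/(40!×8!) = 377348994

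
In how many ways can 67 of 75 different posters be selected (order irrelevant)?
C(75,67) = 75!/(67!×8!) = 16871053725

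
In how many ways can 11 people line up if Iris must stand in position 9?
Fix one position: (11-1)! = 3628800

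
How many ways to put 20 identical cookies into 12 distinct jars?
C(20+12-1, 12-1) = C(31, 11) = 84672315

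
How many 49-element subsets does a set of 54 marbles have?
C(54,49) = 54!/(49!×5!) = 3162510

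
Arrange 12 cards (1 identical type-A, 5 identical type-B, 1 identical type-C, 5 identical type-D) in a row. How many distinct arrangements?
12! / (1! × 5! × 1! × 5!) = 33264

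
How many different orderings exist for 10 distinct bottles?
10! = 3628800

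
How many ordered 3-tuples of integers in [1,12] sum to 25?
Coefficient of x^25 in (x + x² + ... + x^12)^3. By inclusion-exclusion on dice exceeding 12: Σ_j (-1)^j C(3,j)·C(25-1-12j, 2) = C(3,0)·C(24,2) - C(3,1)·C(12,2) = 1·276 - 3·66 = 78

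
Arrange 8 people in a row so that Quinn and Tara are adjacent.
Treat as block: (8-1)! × 2! = 5040 × 2 = 10080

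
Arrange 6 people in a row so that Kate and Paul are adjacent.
Treat as block: (6-1)! × 2! = 120 × 2 = 240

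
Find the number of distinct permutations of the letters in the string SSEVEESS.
8! / (1! × 4! × 3!) = 280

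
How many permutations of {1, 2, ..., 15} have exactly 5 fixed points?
Choose the 5 fixed points C(15,5) = 3003, derange the rest: !10 = Σ_{j=0}^{10} (-1)^j·10!/j! = 3628800 - 3628800 + 1814400 - 604800 + 151200 - 30240 + 5040 - 720 + 90 - 10 + 1 = 1334961. Product = 3003 × 1334961 = 4008887883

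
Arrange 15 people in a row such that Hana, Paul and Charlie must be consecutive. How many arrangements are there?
Treat the 3 as one block: (15-3+1)! × 3! = 6227020800 × 6 = 37362124800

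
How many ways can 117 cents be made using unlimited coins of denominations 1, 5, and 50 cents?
Coefficient of x^117 in 1/(1-x^1) · 1/(1-x^5) · 1/(1-x^50). Case on j = number of 50-cent coins (j = 0..2); remainder r = 117 - 50j is made from {1,5} in ⌊r/5⌋+1 ways. r = 117, 67, 17 → 24 + 14 + 4 = 42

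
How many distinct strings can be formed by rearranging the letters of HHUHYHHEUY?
10! / (2! × 2! × 5! × 1!) = 7560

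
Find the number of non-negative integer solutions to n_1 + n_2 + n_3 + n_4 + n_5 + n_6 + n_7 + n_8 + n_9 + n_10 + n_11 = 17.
C(17+11-1, 11-1) = C(27, 10) = 8436285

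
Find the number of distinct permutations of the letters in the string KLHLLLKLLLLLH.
13! / (9! × 2! × 2!) = 4290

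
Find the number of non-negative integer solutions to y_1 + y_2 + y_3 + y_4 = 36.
C(36+4-1, 4-1) = C(39, 3) = 9139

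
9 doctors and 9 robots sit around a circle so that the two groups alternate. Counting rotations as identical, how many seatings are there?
Fix one of the doctors: (9-1)! ways for the remaining doctors, × 9! ways for the robots = 40320 × 362880 = 14631321600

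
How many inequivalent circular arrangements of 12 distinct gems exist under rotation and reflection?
(12-1)!/2 = 39916800/2 = 19958400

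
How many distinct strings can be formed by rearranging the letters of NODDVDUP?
8! / (1! × 1! × 1! × 1! × 1! × 3!) = 6720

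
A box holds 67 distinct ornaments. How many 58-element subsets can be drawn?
C(67,58) = 67!/(58!×9!) = 42757703560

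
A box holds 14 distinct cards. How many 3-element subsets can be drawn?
C(14,3) = 14!/(3!×11!) = 364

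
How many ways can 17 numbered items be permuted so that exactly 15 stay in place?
Choose the 15 fixed points C(17,15) = 136, derange the rest: !2 = Σ_{j=0}^{2} (-1)^j·2!/j! = 2 - 2 + 1 = 1. Product = 136 × 1 = 136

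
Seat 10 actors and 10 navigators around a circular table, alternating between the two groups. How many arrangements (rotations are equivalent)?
Fix one of the actors: (10-1)! ways for the remaining actors, × 10! ways for the navigators = 362880 × 3628800 = 1316818944000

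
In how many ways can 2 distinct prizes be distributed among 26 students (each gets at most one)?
P(26,2) = 26!/(26-2)! = 650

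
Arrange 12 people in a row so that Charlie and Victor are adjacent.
Treat as block: (12-1)! × 2! = 39916800 × 2 = 79833600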